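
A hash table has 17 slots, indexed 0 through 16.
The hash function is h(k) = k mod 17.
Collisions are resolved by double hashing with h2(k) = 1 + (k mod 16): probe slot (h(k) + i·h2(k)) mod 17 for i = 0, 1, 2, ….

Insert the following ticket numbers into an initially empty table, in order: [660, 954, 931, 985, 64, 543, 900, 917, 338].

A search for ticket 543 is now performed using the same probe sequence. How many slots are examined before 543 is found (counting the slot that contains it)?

5

Insert 660: h=14, slot 14 empty => index 14.
Insert 954: h=2, slot 2 empty => index 2.
Insert 931: h=13, slot 13 empty => index 13.
Insert 985: h=16, slot 16 empty => index 16.
Insert 64: h=13, h2=1, slots 13,14 occupied => index 15.
Insert 543: h=16, h2=16, slots 16,15,14,13 occupied => index 12.
Insert 900: h=16, h2=5, slot 16 occupied => index 4.
Insert 917: h=16, h2=6, slot 16 occupied => index 5.
Insert 338: h=15, h2=3, slot 15 occupied => index 1.
Table: [., 338, 954, ., 900, 917, ., ., ., ., ., ., 543, 931, 660, 64, 985]
Lookup 543: h=16, h2=16, probe 16,15,14,13,12 → found at 12.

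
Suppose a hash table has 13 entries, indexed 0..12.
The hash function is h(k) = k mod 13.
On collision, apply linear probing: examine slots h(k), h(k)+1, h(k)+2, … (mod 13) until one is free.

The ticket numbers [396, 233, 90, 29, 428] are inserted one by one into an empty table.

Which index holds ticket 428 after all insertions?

1

396: h=6 => slot 6
233: h=12 => slot 12
90: h=12, probe 12,0 => slot 0
29: h=3 => slot 3
428: h=12, probe 12,0,1 => slot 1
Table: [90, 428, _, 29, _, _, 396, _, _, _, _, _, 233]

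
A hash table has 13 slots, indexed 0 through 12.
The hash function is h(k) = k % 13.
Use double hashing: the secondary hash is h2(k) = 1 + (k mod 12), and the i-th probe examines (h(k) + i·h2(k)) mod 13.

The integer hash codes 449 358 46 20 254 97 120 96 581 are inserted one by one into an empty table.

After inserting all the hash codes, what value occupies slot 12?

20

449 hashes to 7; slot 7 is free => place at 7.
358 hashes to 7, h2=11; 7 taken => place at 5.
46 hashes to 7, h2=11; 7,5 taken => place at 3.
20 hashes to 7, h2=9; 7,3 taken => place at 12.
254 hashes to 7, h2=3; 7 taken => place at 10.
97 hashes to 6; slot 6 is free => place at 6.
120 hashes to 3, h2=1; 3 taken => place at 4.
96 hashes to 5, h2=1; 5,6,7 taken => place at 8.
581 hashes to 9; slot 9 is free => place at 9.
Table: [—, —, —, 46, 120, 358, 97, 449, 96, 581, 254, —, 20]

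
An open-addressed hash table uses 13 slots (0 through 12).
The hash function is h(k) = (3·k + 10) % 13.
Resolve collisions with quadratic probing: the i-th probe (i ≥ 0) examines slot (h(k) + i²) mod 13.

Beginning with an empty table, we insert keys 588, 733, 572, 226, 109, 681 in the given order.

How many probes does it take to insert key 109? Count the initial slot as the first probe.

3

588 hashes to 6; slot 6 is free → place at 6.
733 hashes to 12; slot 12 is free → place at 12.
572 hashes to 10; slot 10 is free → place at 10.
226 hashes to 12; 12 taken → place at 0.
109 hashes to 12; 12,0 taken → place at 3.
681 hashes to 12; 12,0,3 taken → place at 8.
Table: [226, ∅, ∅, 109, ∅, ∅, 588, ∅, 681, ∅, 572, ∅, 733]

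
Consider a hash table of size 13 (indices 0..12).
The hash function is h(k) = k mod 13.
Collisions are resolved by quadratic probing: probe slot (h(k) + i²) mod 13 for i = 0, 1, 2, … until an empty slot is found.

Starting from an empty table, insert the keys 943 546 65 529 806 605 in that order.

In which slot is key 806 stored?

4

943 hashes to 7; slot 7 is free → place at 7.
546 hashes to 0; slot 0 is free → place at 0.
65 hashes to 0; 0 taken → place at 1.
529 hashes to 9; slot 9 is free → place at 9.
806 hashes to 0; 0,1 taken → place at 4.
605 hashes to 7; 7 taken → place at 8.
Table: [546, 65, ∅, ∅, 806, ∅, ∅, 943, 605, 529, ∅, ∅, ∅]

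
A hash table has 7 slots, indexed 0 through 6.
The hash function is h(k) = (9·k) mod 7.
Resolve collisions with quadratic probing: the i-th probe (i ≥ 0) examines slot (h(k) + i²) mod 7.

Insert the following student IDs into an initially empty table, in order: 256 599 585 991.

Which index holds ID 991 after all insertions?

256 hashes to 1; slot 1 is free => place at 1.
599 hashes to 1; 1 taken => place at 2.
585 hashes to 1; 1,2 taken => place at 5.
991 hashes to 1; 1,2,5 taken => place at 3.
Table: [-, 256, 599, 991, -, 585, -]

3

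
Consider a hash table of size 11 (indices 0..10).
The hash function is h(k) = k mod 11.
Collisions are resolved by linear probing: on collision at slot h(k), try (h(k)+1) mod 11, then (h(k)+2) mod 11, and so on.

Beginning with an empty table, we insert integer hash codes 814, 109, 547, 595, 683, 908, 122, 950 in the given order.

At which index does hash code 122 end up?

3

814: h=0 -> slot 0
109: h=10 -> slot 10
547: h=8 -> slot 8
595: h=1 -> slot 1
683: h=1, probe 1,2 -> slot 2
908: h=6 -> slot 6
122: h=1, probe 1,2,3 -> slot 3
950: h=4 -> slot 4
Table: [814, 595, 683, 122, 950, —, 908, —, 547, —, 109]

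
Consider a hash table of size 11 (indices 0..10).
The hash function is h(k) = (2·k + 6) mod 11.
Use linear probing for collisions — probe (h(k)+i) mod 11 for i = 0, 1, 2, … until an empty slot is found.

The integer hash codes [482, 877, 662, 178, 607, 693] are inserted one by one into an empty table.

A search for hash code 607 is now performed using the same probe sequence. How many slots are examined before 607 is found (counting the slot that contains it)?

Insert 482: h=2, slot 2 empty => index 2.
Insert 877: h=0, slot 0 empty => index 0.
Insert 662: h=10, slot 10 empty => index 10.
Insert 178: h=10, slots 10,0 occupied => index 1.
Insert 607: h=10, slots 10,0,1,2 occupied => index 3.
Insert 693: h=6, slot 6 empty => index 6.
Table: [877, 178, 482, 607, -, -, 693, -, -, -, 662]
Lookup 607: h=10, probe 10,0,1,2,3 → found at 3.

5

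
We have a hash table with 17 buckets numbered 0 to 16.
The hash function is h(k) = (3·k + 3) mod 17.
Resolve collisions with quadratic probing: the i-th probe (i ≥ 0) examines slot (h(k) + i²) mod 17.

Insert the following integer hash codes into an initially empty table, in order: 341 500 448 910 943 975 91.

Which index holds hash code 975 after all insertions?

Insert 341: h=6, slot 6 empty => index 6.
Insert 500: h=7, slot 7 empty => index 7.
Insert 448: h=4, slot 4 empty => index 4.
Insert 910: h=13, slot 13 empty => index 13.
Insert 943: h=10, slot 10 empty => index 10.
Insert 975: h=4, slot 4 occupied => index 5.
Insert 91: h=4, slots 4,5 occupied => index 8.
Table: [_, _, _, _, 448, 975, 341, 500, 91, _, 943, _, _, 910, _, _, _]

5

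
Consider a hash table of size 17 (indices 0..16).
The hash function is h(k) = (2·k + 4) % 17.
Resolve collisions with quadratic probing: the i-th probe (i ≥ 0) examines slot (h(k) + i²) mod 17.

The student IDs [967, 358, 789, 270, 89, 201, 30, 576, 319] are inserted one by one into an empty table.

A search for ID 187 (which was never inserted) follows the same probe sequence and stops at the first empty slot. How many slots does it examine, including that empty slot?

2

967 hashes to 0; slot 0 is free → place at 0.
358 hashes to 6; slot 6 is free → place at 6.
789 hashes to 1; slot 1 is free → place at 1.
270 hashes to 0; 0,1 taken → place at 4.
89 hashes to 12; slot 12 is free → place at 12.
201 hashes to 15; slot 15 is free → place at 15.
30 hashes to 13; slot 13 is free → place at 13.
576 hashes to 0; 0,1,4 taken → place at 9.
319 hashes to 13; 13 taken → place at 14.
Table: [967, 789, ., ., 270, ., 358, ., ., 576, ., ., 89, 30, 319, 201, .]
Lookup 187: h=4, probe 4,5 → slot 5 empty, not found.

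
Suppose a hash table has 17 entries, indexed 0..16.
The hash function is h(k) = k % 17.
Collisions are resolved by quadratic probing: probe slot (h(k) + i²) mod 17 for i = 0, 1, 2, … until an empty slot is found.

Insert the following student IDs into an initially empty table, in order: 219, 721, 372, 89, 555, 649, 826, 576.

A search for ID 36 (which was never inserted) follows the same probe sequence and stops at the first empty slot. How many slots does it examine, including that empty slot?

3

Insert 219: h=15, slot 15 empty -> index 15.
Insert 721: h=7, slot 7 empty -> index 7.
Insert 372: h=15, slot 15 occupied -> index 16.
Insert 89: h=4, slot 4 empty -> index 4.
Insert 555: h=11, slot 11 empty -> index 11.
Insert 649: h=3, slot 3 empty -> index 3.
Insert 826: h=10, slot 10 empty -> index 10.
Insert 576: h=15, slots 15,16 occupied -> index 2.
Table: [-, -, 576, 649, 89, -, -, 721, -, -, 826, 555, -, -, -, 219, 372]
Lookup 36: h=2, probe 2,3,6 → slot 6 empty, not found.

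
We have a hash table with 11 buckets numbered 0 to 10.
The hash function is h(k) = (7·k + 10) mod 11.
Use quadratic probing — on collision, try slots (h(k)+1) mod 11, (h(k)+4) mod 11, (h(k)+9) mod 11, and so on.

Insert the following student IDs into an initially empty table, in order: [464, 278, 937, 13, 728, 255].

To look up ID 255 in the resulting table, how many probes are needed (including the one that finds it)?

464 hashes to 2; slot 2 is free → place at 2.
278 hashes to 9; slot 9 is free → place at 9.
937 hashes to 2; 2 taken → place at 3.
13 hashes to 2; 2,3 taken → place at 6.
728 hashes to 2; 2,3,6 taken → place at 0.
255 hashes to 2; 2,3,6,0 taken → place at 7.
Table: [728, ∅, 464, 937, ∅, ∅, 13, 255, ∅, 278, ∅]
Lookup 255: h=2, probe 2,3,6,0,7 → found at 7.

5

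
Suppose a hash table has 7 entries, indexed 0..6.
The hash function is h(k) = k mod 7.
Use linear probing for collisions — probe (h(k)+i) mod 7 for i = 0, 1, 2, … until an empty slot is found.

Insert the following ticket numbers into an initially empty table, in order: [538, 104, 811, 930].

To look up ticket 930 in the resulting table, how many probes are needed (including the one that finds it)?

4

Insert 538: h=6, slot 6 empty → index 6.
Insert 104: h=6, slot 6 occupied → index 0.
Insert 811: h=6, slots 6,0 occupied → index 1.
Insert 930: h=6, slots 6,0,1 occupied → index 2.
Table: [104, 811, 930, ∅, ∅, ∅, 538]
Lookup 930: h=6, probe 6,0,1,2 → found at 2.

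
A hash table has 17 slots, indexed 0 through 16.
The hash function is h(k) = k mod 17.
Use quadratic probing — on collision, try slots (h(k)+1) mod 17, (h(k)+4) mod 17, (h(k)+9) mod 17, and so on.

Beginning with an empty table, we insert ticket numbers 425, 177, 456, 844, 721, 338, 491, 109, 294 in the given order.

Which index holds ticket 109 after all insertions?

6

Insert 425: h=0, slot 0 empty => index 0.
Insert 177: h=7, slot 7 empty => index 7.
Insert 456: h=14, slot 14 empty => index 14.
Insert 844: h=11, slot 11 empty => index 11.
Insert 721: h=7, slot 7 occupied => index 8.
Insert 338: h=15, slot 15 empty => index 15.
Insert 491: h=15, slot 15 occupied => index 16.
Insert 109: h=7, slots 7,8,11,16 occupied => index 6.
Insert 294: h=5, slot 5 empty => index 5.
Table: [425, ., ., ., ., 294, 109, 177, 721, ., ., 844, ., ., 456, 338, 491]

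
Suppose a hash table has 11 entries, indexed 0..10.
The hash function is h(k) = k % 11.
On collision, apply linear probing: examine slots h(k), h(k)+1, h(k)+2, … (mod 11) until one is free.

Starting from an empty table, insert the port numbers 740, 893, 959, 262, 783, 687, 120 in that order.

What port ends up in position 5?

Insert 740: h=3, slot 3 empty => index 3.
Insert 893: h=2, slot 2 empty => index 2.
Insert 959: h=2, slots 2,3 occupied => index 4.
Insert 262: h=9, slot 9 empty => index 9.
Insert 783: h=2, slots 2,3,4 occupied => index 5.
Insert 687: h=5, slot 5 occupied => index 6.
Insert 120: h=10, slot 10 empty => index 10.
Table: [-, -, 893, 740, 959, 783, 687, -, -, 262, 120]

783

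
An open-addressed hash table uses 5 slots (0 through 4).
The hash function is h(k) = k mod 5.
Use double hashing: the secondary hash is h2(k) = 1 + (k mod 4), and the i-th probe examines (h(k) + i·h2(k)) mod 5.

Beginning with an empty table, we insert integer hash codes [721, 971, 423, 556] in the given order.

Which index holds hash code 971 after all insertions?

0

721: h=1 -> slot 1
971: h=1, h2=4, probe 1,0 -> slot 0
423: h=3 -> slot 3
556: h=1, h2=1, probe 1,2 -> slot 2
Table: [971, 721, 556, 423, —]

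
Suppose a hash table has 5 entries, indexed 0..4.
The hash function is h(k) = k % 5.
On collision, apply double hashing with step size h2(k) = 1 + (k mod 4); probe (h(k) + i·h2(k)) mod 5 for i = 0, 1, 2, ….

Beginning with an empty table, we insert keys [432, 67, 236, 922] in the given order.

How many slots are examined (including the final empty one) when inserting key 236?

Insert 432: h=2, slot 2 empty -> index 2.
Insert 67: h=2, h2=4, slot 2 occupied -> index 1.
Insert 236: h=1, h2=1, slots 1,2 occupied -> index 3.
Insert 922: h=2, h2=3, slot 2 occupied -> index 0.
Table: [922, 67, 432, 236, .]

3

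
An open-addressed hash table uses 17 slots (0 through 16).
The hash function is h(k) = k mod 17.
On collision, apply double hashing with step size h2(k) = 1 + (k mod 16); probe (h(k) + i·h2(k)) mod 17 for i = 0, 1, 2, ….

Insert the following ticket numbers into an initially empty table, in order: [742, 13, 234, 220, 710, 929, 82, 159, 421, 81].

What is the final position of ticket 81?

742: h=11 → slot 11
13: h=13 → slot 13
234: h=13, h2=11, probe 13,7 → slot 7
220: h=16 → slot 16
710: h=13, h2=7, probe 13,3 → slot 3
929: h=11, h2=2, probe 11,13,15 → slot 15
82: h=14 → slot 14
159: h=6 → slot 6
421: h=13, h2=6, probe 13,2 → slot 2
81: h=13, h2=2, probe 13,15,0 → slot 0
Table: [81, ., 421, 710, ., ., 159, 234, ., ., ., 742, ., 13, 82, 929, 220]

0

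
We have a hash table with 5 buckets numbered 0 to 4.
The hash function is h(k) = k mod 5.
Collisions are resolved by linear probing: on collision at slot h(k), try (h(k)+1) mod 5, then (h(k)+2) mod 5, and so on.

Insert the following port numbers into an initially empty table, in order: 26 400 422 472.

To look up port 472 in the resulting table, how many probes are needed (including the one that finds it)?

26: h=1 → slot 1
400: h=0 → slot 0
422: h=2 → slot 2
472: h=2, probe 2,3 → slot 3
Table: [400, 26, 422, 472, -]
Lookup 472: h=2, probe 2,3 → found at 3.

2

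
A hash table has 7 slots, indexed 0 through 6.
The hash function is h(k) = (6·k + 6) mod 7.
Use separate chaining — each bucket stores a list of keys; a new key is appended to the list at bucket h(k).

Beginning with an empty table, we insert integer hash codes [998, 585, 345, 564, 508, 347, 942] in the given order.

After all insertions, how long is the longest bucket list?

Insert 998: h=2, bucket 2 empty -> new chain.
Insert 585: h=2, bucket 2 nonempty -> append to chain.
Insert 345: h=4, bucket 4 empty -> new chain.
Insert 564: h=2, bucket 2 nonempty -> append to chain.
Insert 508: h=2, bucket 2 nonempty -> append to chain.
Insert 347: h=2, bucket 2 nonempty -> append to chain.
Insert 942: h=2, bucket 2 nonempty -> append to chain.
Final buckets:
0: _
1: _
2: 998 -> 585 -> 564 -> 508 -> 347 -> 942
3: _
4: 345
5: _
6: _

6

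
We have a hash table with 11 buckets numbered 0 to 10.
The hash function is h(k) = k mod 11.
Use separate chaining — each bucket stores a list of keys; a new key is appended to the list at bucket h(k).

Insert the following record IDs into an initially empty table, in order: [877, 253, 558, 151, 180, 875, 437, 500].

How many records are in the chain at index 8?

4

Insert 877: h=8, bucket 8 empty → new chain.
Insert 253: h=0, bucket 0 empty → new chain.
Insert 558: h=8, bucket 8 nonempty → append to chain.
Insert 151: h=8, bucket 8 nonempty → append to chain.
Insert 180: h=4, bucket 4 empty → new chain.
Insert 875: h=6, bucket 6 empty → new chain.
Insert 437: h=8, bucket 8 nonempty → append to chain.
Insert 500: h=5, bucket 5 empty → new chain.
Final buckets:
0: 253
1: _
2: _
3: _
4: 180
5: 500
6: 875
7: _
8: 877 -> 558 -> 151 -> 437
9: _
10: _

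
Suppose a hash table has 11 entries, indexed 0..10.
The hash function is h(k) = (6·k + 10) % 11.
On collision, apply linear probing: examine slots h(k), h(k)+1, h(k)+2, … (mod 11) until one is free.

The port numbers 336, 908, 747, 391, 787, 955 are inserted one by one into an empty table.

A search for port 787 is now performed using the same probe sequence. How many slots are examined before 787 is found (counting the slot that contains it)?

5

Insert 336: h=2, slot 2 empty -> index 2.
Insert 908: h=2, slot 2 occupied -> index 3.
Insert 747: h=4, slot 4 empty -> index 4.
Insert 391: h=2, slots 2,3,4 occupied -> index 5.
Insert 787: h=2, slots 2,3,4,5 occupied -> index 6.
Insert 955: h=9, slot 9 empty -> index 9.
Table: [—, —, 336, 908, 747, 391, 787, —, —, 955, —]
Lookup 787: h=2, probe 2,3,4,5,6 → found at 6.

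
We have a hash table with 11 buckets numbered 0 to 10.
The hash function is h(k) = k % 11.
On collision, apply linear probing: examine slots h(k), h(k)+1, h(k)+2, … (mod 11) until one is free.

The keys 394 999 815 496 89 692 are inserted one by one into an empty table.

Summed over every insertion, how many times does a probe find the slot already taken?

394 hashes to 9; slot 9 is free -> place at 9.
999 hashes to 9; 9 taken -> place at 10.
815 hashes to 1; slot 1 is free -> place at 1.
496 hashes to 1; 1 taken -> place at 2.
89 hashes to 1; 1,2 taken -> place at 3.
692 hashes to 10; 10 taken -> place at 0.
Table: [692, 815, 496, 89, -, -, -, -, -, 394, 999]

5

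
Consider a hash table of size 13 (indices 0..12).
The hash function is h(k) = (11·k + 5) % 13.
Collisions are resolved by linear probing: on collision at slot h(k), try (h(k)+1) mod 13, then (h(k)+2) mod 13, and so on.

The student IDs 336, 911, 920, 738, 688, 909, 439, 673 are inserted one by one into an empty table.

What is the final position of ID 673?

1

336 hashes to 9; slot 9 is free → place at 9.
911 hashes to 3; slot 3 is free → place at 3.
920 hashes to 11; slot 11 is free → place at 11.
738 hashes to 11; 11 taken → place at 12.
688 hashes to 7; slot 7 is free → place at 7.
909 hashes to 7; 7 taken → place at 8.
439 hashes to 11; 11,12 taken → place at 0.
673 hashes to 11; 11,12,0 taken → place at 1.
Table: [439, 673, ., 911, ., ., ., 688, 909, 336, ., 920, 738]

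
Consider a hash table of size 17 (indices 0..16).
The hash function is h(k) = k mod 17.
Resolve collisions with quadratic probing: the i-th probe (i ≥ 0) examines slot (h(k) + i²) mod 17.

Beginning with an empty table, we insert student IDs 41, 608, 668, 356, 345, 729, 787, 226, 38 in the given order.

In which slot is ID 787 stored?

41: h=7 -> slot 7
608: h=13 -> slot 13
668: h=5 -> slot 5
356: h=16 -> slot 16
345: h=5, probe 5,6 -> slot 6
729: h=15 -> slot 15
787: h=5, probe 5,6,9 -> slot 9
226: h=5, probe 5,6,9,14 -> slot 14
38: h=4 -> slot 4
Table: [_, _, _, _, 38, 668, 345, 41, _, 787, _, _, _, 608, 226, 729, 356]

9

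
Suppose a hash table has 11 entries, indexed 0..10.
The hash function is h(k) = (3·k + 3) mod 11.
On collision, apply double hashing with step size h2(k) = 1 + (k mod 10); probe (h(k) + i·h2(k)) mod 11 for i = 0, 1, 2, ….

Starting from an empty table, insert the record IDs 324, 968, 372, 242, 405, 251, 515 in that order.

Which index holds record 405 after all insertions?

324: h=7 → slot 7
968: h=3 → slot 3
372: h=8 → slot 8
242: h=3, h2=3, probe 3,6 → slot 6
405: h=8, h2=6, probe 8,3,9 → slot 9
251: h=8, h2=2, probe 8,10 → slot 10
515: h=8, h2=6, probe 8,3,9,4 → slot 4
Table: [., ., ., 968, 515, ., 242, 324, 372, 405, 251]

9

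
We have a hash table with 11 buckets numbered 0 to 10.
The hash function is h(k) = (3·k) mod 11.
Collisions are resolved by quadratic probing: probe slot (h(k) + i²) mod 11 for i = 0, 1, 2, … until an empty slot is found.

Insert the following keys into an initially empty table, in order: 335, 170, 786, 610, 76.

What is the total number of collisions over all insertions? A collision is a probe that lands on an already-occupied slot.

335 hashes to 4; slot 4 is free → place at 4.
170 hashes to 4; 4 taken → place at 5.
786 hashes to 4; 4,5 taken → place at 8.
610 hashes to 4; 4,5,8 taken → place at 2.
76 hashes to 8; 8 taken → place at 9.
Table: [., ., 610, ., 335, 170, ., ., 786, 76, .]

7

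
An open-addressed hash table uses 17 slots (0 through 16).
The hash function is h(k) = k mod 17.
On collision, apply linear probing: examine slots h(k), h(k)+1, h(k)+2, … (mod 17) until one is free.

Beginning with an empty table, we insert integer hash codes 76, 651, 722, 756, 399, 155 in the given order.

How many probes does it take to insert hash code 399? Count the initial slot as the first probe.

76 hashes to 8; slot 8 is free => place at 8.
651 hashes to 5; slot 5 is free => place at 5.
722 hashes to 8; 8 taken => place at 9.
756 hashes to 8; 8,9 taken => place at 10.
399 hashes to 8; 8,9,10 taken => place at 11.
155 hashes to 2; slot 2 is free => place at 2.
Table: [_, _, 155, _, _, 651, _, _, 76, 722, 756, 399, _, _, _, _, _]

4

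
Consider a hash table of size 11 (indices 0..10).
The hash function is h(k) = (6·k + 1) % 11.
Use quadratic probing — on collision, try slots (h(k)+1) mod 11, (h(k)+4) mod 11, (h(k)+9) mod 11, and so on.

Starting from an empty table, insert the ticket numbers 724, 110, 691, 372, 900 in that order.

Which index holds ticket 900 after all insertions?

724 hashes to 0; slot 0 is free => place at 0.
110 hashes to 1; slot 1 is free => place at 1.
691 hashes to 0; 0,1 taken => place at 4.
372 hashes to 0; 0,1,4 taken => place at 9.
900 hashes to 0; 0,1,4,9 taken => place at 5.
Table: [724, 110, _, _, 691, 900, _, _, _, 372, _]

5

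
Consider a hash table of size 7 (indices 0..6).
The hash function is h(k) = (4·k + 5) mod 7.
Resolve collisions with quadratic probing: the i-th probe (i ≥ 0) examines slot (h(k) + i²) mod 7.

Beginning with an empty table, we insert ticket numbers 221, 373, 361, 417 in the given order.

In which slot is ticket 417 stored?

221 hashes to 0; slot 0 is free → place at 0.
373 hashes to 6; slot 6 is free → place at 6.
361 hashes to 0; 0 taken → place at 1.
417 hashes to 0; 0,1 taken → place at 4.
Table: [221, 361, -, -, 417, -, 373]

4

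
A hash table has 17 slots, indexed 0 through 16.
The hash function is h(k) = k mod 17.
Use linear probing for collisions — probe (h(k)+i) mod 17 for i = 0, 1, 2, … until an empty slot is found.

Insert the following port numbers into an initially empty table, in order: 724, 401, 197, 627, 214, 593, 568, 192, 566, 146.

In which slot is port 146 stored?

724 hashes to 10; slot 10 is free => place at 10.
401 hashes to 10; 10 taken => place at 11.
197 hashes to 10; 10,11 taken => place at 12.
627 hashes to 15; slot 15 is free => place at 15.
214 hashes to 10; 10,11,12 taken => place at 13.
593 hashes to 15; 15 taken => place at 16.
568 hashes to 7; slot 7 is free => place at 7.
192 hashes to 5; slot 5 is free => place at 5.
566 hashes to 5; 5 taken => place at 6.
146 hashes to 10; 10,11,12,13 taken => place at 14.
Table: [∅, ∅, ∅, ∅, ∅, 192, 566, 568, ∅, ∅, 724, 401, 197, 214, 146, 627, 593]

14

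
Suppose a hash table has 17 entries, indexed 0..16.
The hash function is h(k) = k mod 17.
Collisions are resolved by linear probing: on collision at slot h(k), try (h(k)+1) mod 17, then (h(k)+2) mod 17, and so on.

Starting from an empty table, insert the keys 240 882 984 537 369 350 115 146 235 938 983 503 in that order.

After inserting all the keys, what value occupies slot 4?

240: h=2 -> slot 2
882: h=15 -> slot 15
984: h=15, probe 15,16 -> slot 16
537: h=10 -> slot 10
369: h=12 -> slot 12
350: h=10, probe 10,11 -> slot 11
115: h=13 -> slot 13
146: h=10, probe 10,11,12,13,14 -> slot 14
235: h=14, probe 14,15,16,0 -> slot 0
938: h=3 -> slot 3
983: h=14, probe 14,15,16,0,1 -> slot 1
503: h=10, probe 10,11,12,13,14,15,16,0,1,2,3,4 -> slot 4
Table: [235, 983, 240, 938, 503, —, —, —, —, —, 537, 350, 369, 115, 146, 882, 984]

503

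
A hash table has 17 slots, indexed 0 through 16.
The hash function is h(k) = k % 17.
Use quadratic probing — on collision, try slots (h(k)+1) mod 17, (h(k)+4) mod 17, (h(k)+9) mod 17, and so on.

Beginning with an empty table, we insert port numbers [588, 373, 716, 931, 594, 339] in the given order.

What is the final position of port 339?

3

Insert 588: h=10, slot 10 empty => index 10.
Insert 373: h=16, slot 16 empty => index 16.
Insert 716: h=2, slot 2 empty => index 2.
Insert 931: h=13, slot 13 empty => index 13.
Insert 594: h=16, slot 16 occupied => index 0.
Insert 339: h=16, slots 16,0 occupied => index 3.
Table: [594, _, 716, 339, _, _, _, _, _, _, 588, _, _, 931, _, _, 373]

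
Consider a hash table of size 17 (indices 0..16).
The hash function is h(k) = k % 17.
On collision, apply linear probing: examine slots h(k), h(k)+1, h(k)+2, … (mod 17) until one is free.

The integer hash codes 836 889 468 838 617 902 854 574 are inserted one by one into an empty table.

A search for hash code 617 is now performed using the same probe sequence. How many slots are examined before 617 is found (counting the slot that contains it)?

836: h=3 → slot 3
889: h=5 → slot 5
468: h=9 → slot 9
838: h=5, probe 5,6 → slot 6
617: h=5, probe 5,6,7 → slot 7
902: h=1 → slot 1
854: h=4 → slot 4
574: h=13 → slot 13
Table: [—, 902, —, 836, 854, 889, 838, 617, —, 468, —, —, —, 574, —, —, —]
Lookup 617: h=5, probe 5,6,7 → found at 7.

3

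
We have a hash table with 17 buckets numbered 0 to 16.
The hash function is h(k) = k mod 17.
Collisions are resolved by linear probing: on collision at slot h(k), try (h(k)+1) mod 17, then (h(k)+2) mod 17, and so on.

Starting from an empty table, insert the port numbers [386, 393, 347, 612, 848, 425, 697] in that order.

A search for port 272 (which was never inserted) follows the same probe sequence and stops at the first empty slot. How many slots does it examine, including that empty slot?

5

386: h=12 → slot 12
393: h=2 → slot 2
347: h=7 → slot 7
612: h=0 → slot 0
848: h=15 → slot 15
425: h=0, probe 0,1 → slot 1
697: h=0, probe 0,1,2,3 → slot 3
Table: [612, 425, 393, 697, ∅, ∅, ∅, 347, ∅, ∅, ∅, ∅, 386, ∅, ∅, 848, ∅]
Lookup 272: h=0, probe 0,1,2,3,4 → slot 4 empty, not found.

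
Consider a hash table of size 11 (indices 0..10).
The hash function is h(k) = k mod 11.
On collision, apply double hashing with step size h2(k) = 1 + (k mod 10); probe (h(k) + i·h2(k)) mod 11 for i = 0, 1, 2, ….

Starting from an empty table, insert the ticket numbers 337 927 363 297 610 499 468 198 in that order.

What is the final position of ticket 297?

Insert 337: h=7, slot 7 empty => index 7.
Insert 927: h=3, slot 3 empty => index 3.
Insert 363: h=0, slot 0 empty => index 0.
Insert 297: h=0, h2=8, slot 0 occupied => index 8.
Insert 610: h=5, slot 5 empty => index 5.
Insert 499: h=4, slot 4 empty => index 4.
Insert 468: h=6, slot 6 empty => index 6.
Insert 198: h=0, h2=9, slot 0 occupied => index 9.
Table: [363, ., ., 927, 499, 610, 468, 337, 297, 198, .]

8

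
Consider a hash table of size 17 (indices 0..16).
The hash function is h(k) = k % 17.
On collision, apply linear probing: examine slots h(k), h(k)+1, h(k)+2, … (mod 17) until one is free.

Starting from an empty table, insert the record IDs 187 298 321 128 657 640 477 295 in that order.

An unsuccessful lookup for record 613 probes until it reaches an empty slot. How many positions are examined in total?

2

187: h=0 => slot 0
298: h=9 => slot 9
321: h=15 => slot 15
128: h=9, probe 9,10 => slot 10
657: h=11 => slot 11
640: h=11, probe 11,12 => slot 12
477: h=1 => slot 1
295: h=6 => slot 6
Table: [187, 477, ∅, ∅, ∅, ∅, 295, ∅, ∅, 298, 128, 657, 640, ∅, ∅, 321, ∅]
Lookup 613: h=1, probe 1,2 → slot 2 empty, not found.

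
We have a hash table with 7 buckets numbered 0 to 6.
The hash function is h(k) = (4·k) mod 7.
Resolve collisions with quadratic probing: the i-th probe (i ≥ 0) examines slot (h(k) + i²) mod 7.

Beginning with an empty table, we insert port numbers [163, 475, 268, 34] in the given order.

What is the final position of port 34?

163: h=1 → slot 1
475: h=3 → slot 3
268: h=1, probe 1,2 → slot 2
34: h=3, probe 3,4 → slot 4
Table: [., 163, 268, 475, 34, ., .]

4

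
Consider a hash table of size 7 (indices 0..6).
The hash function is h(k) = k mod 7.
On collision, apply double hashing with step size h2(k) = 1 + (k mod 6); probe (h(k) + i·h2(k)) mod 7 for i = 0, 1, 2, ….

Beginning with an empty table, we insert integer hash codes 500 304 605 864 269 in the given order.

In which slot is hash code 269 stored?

Insert 500: h=3, slot 3 empty → index 3.
Insert 304: h=3, h2=5, slot 3 occupied → index 1.
Insert 605: h=3, h2=6, slot 3 occupied → index 2.
Insert 864: h=3, h2=1, slot 3 occupied → index 4.
Insert 269: h=3, h2=6, slots 3,2,1 occupied → index 0.
Table: [269, 304, 605, 500, 864, ., .]

0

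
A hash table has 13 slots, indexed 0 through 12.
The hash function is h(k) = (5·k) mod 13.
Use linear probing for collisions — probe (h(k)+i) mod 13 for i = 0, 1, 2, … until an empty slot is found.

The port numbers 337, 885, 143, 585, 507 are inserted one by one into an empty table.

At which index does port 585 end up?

1

Insert 337: h=8, slot 8 empty → index 8.
Insert 885: h=5, slot 5 empty → index 5.
Insert 143: h=0, slot 0 empty → index 0.
Insert 585: h=0, slot 0 occupied → index 1.
Insert 507: h=0, slots 0,1 occupied → index 2.
Table: [143, 585, 507, _, _, 885, _, _, 337, _, _, _, _]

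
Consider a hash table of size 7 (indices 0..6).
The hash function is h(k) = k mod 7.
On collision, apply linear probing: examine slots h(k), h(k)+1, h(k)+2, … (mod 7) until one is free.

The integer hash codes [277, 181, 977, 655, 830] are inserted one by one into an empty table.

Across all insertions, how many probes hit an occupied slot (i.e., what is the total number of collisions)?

277 hashes to 4; slot 4 is free -> place at 4.
181 hashes to 6; slot 6 is free -> place at 6.
977 hashes to 4; 4 taken -> place at 5.
655 hashes to 4; 4,5,6 taken -> place at 0.
830 hashes to 4; 4,5,6,0 taken -> place at 1.
Table: [655, 830, -, -, 277, 977, 181]

8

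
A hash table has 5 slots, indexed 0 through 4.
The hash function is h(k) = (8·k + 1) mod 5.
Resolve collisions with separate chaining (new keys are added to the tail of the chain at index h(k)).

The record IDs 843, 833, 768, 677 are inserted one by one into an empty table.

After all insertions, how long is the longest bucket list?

3

843 -> bucket 0
833 -> bucket 0 (collision)
768 -> bucket 0 (collision)
677 -> bucket 2
Final buckets:
0: 843 -> 833 -> 768
1: -
2: 677
3: -
4: -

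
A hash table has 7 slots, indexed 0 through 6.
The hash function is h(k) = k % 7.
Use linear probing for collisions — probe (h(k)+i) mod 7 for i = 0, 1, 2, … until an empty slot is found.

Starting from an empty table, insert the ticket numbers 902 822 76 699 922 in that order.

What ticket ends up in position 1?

699

902 hashes to 6; slot 6 is free -> place at 6.
822 hashes to 3; slot 3 is free -> place at 3.
76 hashes to 6; 6 taken -> place at 0.
699 hashes to 6; 6,0 taken -> place at 1.
922 hashes to 5; slot 5 is free -> place at 5.
Table: [76, 699, ., 822, ., 922, 902]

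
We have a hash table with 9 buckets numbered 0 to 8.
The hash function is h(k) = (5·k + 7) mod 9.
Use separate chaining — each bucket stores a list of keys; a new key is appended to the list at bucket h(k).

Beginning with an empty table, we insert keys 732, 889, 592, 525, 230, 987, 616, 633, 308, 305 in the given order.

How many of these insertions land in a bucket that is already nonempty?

3

732 → bucket 4
889 → bucket 6
592 → bucket 6 (collision)
525 → bucket 4 (collision)
230 → bucket 5
987 → bucket 1
616 → bucket 0
633 → bucket 4 (collision)
308 → bucket 8
305 → bucket 2
Final buckets:
0: 616
1: 987
2: 305
3: ∅
4: 732 -> 525 -> 633
5: 230
6: 889 -> 592
7: ∅
8: 308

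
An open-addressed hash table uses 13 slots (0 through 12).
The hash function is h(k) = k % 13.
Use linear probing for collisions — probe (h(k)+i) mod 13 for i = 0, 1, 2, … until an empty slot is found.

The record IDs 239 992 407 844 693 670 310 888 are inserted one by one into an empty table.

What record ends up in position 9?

239 hashes to 5; slot 5 is free => place at 5.
992 hashes to 4; slot 4 is free => place at 4.
407 hashes to 4; 4,5 taken => place at 6.
844 hashes to 12; slot 12 is free => place at 12.
693 hashes to 4; 4,5,6 taken => place at 7.
670 hashes to 7; 7 taken => place at 8.
310 hashes to 11; slot 11 is free => place at 11.
888 hashes to 4; 4,5,6,7,8 taken => place at 9.
Table: [-, -, -, -, 992, 239, 407, 693, 670, 888, -, 310, 844]

888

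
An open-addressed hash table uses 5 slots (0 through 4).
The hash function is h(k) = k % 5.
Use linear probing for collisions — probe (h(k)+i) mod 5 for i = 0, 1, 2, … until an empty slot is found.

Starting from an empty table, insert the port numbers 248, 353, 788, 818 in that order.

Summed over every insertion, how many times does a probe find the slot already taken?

248 hashes to 3; slot 3 is free => place at 3.
353 hashes to 3; 3 taken => place at 4.
788 hashes to 3; 3,4 taken => place at 0.
818 hashes to 3; 3,4,0 taken => place at 1.
Table: [788, 818, _, 248, 353]

6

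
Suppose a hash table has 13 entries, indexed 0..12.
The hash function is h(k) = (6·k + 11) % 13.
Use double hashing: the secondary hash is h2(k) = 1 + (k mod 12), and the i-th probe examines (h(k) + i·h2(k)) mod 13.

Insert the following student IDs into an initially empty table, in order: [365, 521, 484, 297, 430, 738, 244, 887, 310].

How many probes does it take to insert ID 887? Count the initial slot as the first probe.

365 hashes to 4; slot 4 is free -> place at 4.
521 hashes to 4, h2=6; 4 taken -> place at 10.
484 hashes to 3; slot 3 is free -> place at 3.
297 hashes to 12; slot 12 is free -> place at 12.
430 hashes to 4, h2=11; 4 taken -> place at 2.
738 hashes to 6; slot 6 is free -> place at 6.
244 hashes to 6, h2=5; 6 taken -> place at 11.
887 hashes to 3, h2=12; 3,2 taken -> place at 1.
310 hashes to 12, h2=11; 12,10 taken -> place at 8.
Table: [-, 887, 430, 484, 365, -, 738, -, 310, -, 521, 244, 297]

3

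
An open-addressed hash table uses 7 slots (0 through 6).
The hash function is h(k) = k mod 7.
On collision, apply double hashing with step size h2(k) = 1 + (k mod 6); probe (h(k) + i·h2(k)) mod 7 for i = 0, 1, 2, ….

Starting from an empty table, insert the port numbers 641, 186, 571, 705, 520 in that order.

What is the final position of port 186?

5

Insert 641: h=4, slot 4 empty -> index 4.
Insert 186: h=4, h2=1, slot 4 occupied -> index 5.
Insert 571: h=4, h2=2, slot 4 occupied -> index 6.
Insert 705: h=5, h2=4, slot 5 occupied -> index 2.
Insert 520: h=2, h2=5, slot 2 occupied -> index 0.
Table: [520, ., 705, ., 641, 186, 571]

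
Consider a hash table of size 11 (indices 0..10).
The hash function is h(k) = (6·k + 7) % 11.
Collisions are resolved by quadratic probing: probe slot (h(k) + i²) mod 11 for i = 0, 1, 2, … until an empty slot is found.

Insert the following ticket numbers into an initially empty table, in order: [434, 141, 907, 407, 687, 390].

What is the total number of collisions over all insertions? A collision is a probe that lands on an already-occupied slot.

434 hashes to 4; slot 4 is free => place at 4.
141 hashes to 6; slot 6 is free => place at 6.
907 hashes to 4; 4 taken => place at 5.
407 hashes to 7; slot 7 is free => place at 7.
687 hashes to 4; 4,5 taken => place at 8.
390 hashes to 4; 4,5,8 taken => place at 2.
Table: [∅, ∅, 390, ∅, 434, 907, 141, 407, 687, ∅, ∅]

6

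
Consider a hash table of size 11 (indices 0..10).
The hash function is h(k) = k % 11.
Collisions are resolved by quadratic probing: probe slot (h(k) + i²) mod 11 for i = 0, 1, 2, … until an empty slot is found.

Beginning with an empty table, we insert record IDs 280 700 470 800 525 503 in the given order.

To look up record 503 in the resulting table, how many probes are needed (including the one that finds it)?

280 hashes to 5; slot 5 is free -> place at 5.
700 hashes to 7; slot 7 is free -> place at 7.
470 hashes to 8; slot 8 is free -> place at 8.
800 hashes to 8; 8 taken -> place at 9.
525 hashes to 8; 8,9 taken -> place at 1.
503 hashes to 8; 8,9,1 taken -> place at 6.
Table: [., 525, ., ., ., 280, 503, 700, 470, 800, .]
Lookup 503: h=8, probe 8,9,1,6 → found at 6.

4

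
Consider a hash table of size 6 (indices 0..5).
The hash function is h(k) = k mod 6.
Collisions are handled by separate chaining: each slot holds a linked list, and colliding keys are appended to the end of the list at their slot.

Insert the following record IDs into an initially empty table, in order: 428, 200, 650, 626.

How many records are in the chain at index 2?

4

428 -> bucket 2
200 -> bucket 2 (collision)
650 -> bucket 2 (collision)
626 -> bucket 2 (collision)
Final buckets:
0: -
1: -
2: 428 -> 200 -> 650 -> 626
3: -
4: -
5: -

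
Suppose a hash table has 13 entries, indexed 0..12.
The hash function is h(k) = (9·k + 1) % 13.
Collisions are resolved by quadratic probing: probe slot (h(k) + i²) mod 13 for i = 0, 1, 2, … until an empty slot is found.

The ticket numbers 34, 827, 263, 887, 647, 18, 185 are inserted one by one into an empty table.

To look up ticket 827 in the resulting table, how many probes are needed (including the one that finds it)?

2

34: h=8 → slot 8
827: h=8, probe 8,9 → slot 9
263: h=2 → slot 2
887: h=2, probe 2,3 → slot 3
647: h=0 → slot 0
18: h=7 → slot 7
185: h=2, probe 2,3,6 → slot 6
Table: [647, _, 263, 887, _, _, 185, 18, 34, 827, _, _, _]
Lookup 827: h=8, probe 8,9 → found at 9.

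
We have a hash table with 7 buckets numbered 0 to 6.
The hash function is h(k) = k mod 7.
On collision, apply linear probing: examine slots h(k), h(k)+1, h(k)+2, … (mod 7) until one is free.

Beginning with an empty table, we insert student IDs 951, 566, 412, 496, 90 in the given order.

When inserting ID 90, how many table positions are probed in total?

951: h=6 → slot 6
566: h=6, probe 6,0 → slot 0
412: h=6, probe 6,0,1 → slot 1
496: h=6, probe 6,0,1,2 → slot 2
90: h=6, probe 6,0,1,2,3 → slot 3
Table: [566, 412, 496, 90, ., ., 951]

5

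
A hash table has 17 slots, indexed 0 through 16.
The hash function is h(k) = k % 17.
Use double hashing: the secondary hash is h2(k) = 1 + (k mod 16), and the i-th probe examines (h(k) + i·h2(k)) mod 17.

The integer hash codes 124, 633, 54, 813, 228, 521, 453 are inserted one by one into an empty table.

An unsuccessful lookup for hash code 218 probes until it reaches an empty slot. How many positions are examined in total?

2

Insert 124: h=5, slot 5 empty => index 5.
Insert 633: h=4, slot 4 empty => index 4.
Insert 54: h=3, slot 3 empty => index 3.
Insert 813: h=14, slot 14 empty => index 14.
Insert 228: h=7, slot 7 empty => index 7.
Insert 521: h=11, slot 11 empty => index 11.
Insert 453: h=11, h2=6, slot 11 occupied => index 0.
Table: [453, -, -, 54, 633, 124, -, 228, -, -, -, 521, -, -, 813, -, -]
Lookup 218: h=14, h2=11, probe 14,8 → slot 8 empty, not found.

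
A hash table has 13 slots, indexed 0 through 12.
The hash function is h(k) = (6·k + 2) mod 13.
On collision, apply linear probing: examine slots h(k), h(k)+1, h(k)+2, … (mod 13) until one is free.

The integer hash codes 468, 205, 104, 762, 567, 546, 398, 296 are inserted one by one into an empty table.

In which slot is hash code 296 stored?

468: h=2 → slot 2
205: h=10 → slot 10
104: h=2, probe 2,3 → slot 3
762: h=11 → slot 11
567: h=11, probe 11,12 → slot 12
546: h=2, probe 2,3,4 → slot 4
398: h=11, probe 11,12,0 → slot 0
296: h=10, probe 10,11,12,0,1 → slot 1
Table: [398, 296, 468, 104, 546, -, -, -, -, -, 205, 762, 567]

1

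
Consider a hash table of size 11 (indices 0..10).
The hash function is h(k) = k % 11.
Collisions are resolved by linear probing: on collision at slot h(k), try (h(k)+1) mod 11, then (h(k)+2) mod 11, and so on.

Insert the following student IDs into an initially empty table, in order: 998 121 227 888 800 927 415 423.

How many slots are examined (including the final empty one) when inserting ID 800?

Insert 998: h=8, slot 8 empty -> index 8.
Insert 121: h=0, slot 0 empty -> index 0.
Insert 227: h=7, slot 7 empty -> index 7.
Insert 888: h=8, slot 8 occupied -> index 9.
Insert 800: h=8, slots 8,9 occupied -> index 10.
Insert 927: h=3, slot 3 empty -> index 3.
Insert 415: h=8, slots 8,9,10,0 occupied -> index 1.
Insert 423: h=5, slot 5 empty -> index 5.
Table: [121, 415, ∅, 927, ∅, 423, ∅, 227, 998, 888, 800]

3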